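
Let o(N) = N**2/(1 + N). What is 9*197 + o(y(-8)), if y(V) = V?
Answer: 12347/7 ≈ 1763.9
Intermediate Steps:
o(N) = N**2/(1 + N)
9*197 + o(y(-8)) = 9*197 + (-8)**2/(1 - 8) = 1773 + 64/(-7) = 1773 + 64*(-1/7) = 1773 - 64/7 = 12347/7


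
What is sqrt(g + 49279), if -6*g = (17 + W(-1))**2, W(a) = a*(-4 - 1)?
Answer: sqrt(442785)/3 ≈ 221.81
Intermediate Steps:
W(a) = -5*a (W(a) = a*(-5) = -5*a)
g = -242/3 (g = -(17 - 5*(-1))**2/6 = -(17 + 5)**2/6 = -1/6*22**2 = -1/6*484 = -242/3 ≈ -80.667)
sqrt(g + 49279) = sqrt(-242/3 + 49279) = sqrt(147595/3) = sqrt(442785)/3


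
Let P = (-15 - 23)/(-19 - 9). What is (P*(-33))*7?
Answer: -627/2 ≈ -313.50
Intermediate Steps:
P = 19/14 (P = -38/(-28) = -38*(-1/28) = 19/14 ≈ 1.3571)
(P*(-33))*7 = ((19/14)*(-33))*7 = -627/14*7 = -627/2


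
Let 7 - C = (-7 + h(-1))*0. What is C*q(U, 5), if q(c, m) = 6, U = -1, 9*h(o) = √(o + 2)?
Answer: 42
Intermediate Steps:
h(o) = √(2 + o)/9 (h(o) = √(o + 2)/9 = √(2 + o)/9)
C = 7 (C = 7 - (-7 + √(2 - 1)/9)*0 = 7 - (-7 + √1/9)*0 = 7 - (-7 + (⅑)*1)*0 = 7 - (-7 + ⅑)*0 = 7 - (-62)*0/9 = 7 - 1*0 = 7 + 0 = 7)
C*q(U, 5) = 7*6 = 42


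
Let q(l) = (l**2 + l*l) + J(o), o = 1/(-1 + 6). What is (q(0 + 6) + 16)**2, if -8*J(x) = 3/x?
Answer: 474721/64 ≈ 7417.5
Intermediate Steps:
o = 1/5 ≈ 0.20000
J(x) = -3/(8*x)
q(l) = -15/8 + 2*l**2 (q(l) = (l**2 + l*l) - 3/(8*1/5) = (l**2 + l**2) - 3/8*5 = 2*l**2 - 15/8 = -15/8 + 2*l**2)
(q(0 + 6) + 16)**2 = ((-15/8 + 2*(0 + 6)**2) + 16)**2 = ((-15/8 + 2*6**2) + 16)**2 = ((-15/8 + 2*36) + 16)**2 = ((-15/8 + 72) + 16)**2 = (561/8 + 16)**2 = (689/8)**2 = 474721/64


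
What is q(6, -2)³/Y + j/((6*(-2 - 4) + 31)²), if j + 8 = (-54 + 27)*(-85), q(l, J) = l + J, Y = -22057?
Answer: 50442759/551425 ≈ 91.477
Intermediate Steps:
q(l, J) = J + l
j = 2287 (j = -8 + (-54 + 27)*(-85) = -8 - 27*(-85) = -8 + 2295 = 2287)
q(6, -2)³/Y + j/((6*(-2 - 4) + 31)²) = (-2 + 6)³/(-22057) + 2287/((6*(-2 - 4) + 31)²) = 4³*(-1/22057) + 2287/((6*(-6) + 31)²) = 64*(-1/22057) + 2287/((-36 + 31)²) = -64/22057 + 2287/((-5)²) = -64/22057 + 2287/25 = 50442759/551425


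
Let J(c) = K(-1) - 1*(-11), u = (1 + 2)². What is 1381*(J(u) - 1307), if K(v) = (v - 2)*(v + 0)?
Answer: -1785633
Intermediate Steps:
K(v) = v*(-2 + v) (K(v) = (-2 + v)*v = v*(-2 + v))
u = 9 (u = 3² = 9)
J(c) = 14 (J(c) = -(-2 - 1) - 1*(-11) = -1*(-3) + 11 = 3 + 11 = 14)
1381*(J(u) - 1307) = 1381*(14 - 1307) = 1381*(-1293) = -1785633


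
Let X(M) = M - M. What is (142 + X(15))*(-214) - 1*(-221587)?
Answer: 191199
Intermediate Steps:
X(M) = 0
(142 + X(15))*(-214) - 1*(-221587) = (142 + 0)*(-214) - 1*(-221587) = 142*(-214) + 221587 = -30388 + 221587 = 191199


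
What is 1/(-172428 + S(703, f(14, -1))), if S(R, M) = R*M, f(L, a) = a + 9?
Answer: -1/166804 ≈ -5.9951e-6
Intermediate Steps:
f(L, a) = 9 + a
S(R, M) = M*R
1/(-172428 + S(703, f(14, -1))) = 1/(-172428 + (9 - 1)*703) = 1/(-172428 + 8*703) = 1/(-172428 + 5624) = 1/(-166804) = -1/166804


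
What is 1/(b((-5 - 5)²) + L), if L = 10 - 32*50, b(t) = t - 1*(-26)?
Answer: -1/1464 ≈ -0.00068306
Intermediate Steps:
b(t) = 26 + t (b(t) = t + 26 = 26 + t)
L = -1590 (L = 10 - 1600 = -1590)
1/(b((-5 - 5)²) + L) = 1/((26 + (-5 - 5)²) - 1590) = 1/((26 + (-10)²) - 1590) = 1/((26 + 100) - 1590) = 1/(126 - 1590) = 1/(-1464) = -1/1464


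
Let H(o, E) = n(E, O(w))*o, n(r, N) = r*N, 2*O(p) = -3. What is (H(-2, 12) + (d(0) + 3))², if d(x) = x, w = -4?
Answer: 1521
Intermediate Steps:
O(p) = -3/2 (O(p) = (½)*(-3) = -3/2)
n(r, N) = N*r
H(o, E) = -3*E*o/2 (H(o, E) = (-3*E/2)*o = -3*E*o/2)
(H(-2, 12) + (d(0) + 3))² = (-3/2*12*(-2) + (0 + 3))² = (36 + 3)² = 39² = 1521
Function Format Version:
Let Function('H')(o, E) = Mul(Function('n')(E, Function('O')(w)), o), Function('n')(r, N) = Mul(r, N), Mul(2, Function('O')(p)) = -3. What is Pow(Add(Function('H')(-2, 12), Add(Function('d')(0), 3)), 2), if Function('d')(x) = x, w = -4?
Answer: 1521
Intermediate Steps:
Function('O')(p) = Rational(-3, 2) (Function('O')(p) = Mul(Rational(1, 2), -3) = Rational(-3, 2))
Function('n')(r, N) = Mul(N, r)
Function('H')(o, E) = Mul(Rational(-3, 2), E, o) (Function('H')(o, E) = Mul(Mul(Rational(-3, 2), E), o) = Mul(Rational(-3, 2), E, o))
Pow(Add(Function('H')(-2, 12), Add(Function('d')(0), 3)), 2) = Pow(Add(Mul(Rational(-3, 2), 12, -2), Add(0, 3)), 2) = Pow(Add(36, 3), 2) = Pow(39, 2) = 1521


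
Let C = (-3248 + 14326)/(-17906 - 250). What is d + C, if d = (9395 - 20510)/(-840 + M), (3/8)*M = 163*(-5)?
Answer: 25263335/8206512 ≈ 3.0784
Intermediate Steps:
M = -6520/3 (M = 8*(163*(-5))/3 = (8/3)*(-815) = -6520/3 ≈ -2173.3)
d = 6669/1808 (d = (9395 - 20510)/(-840 - 6520/3) = -11115/(-9040/3) = -11115*(-3/9040) = 6669/1808 ≈ 3.6886)
C = -5539/9078 (C = 11078/(-18156) = 11078*(-1/18156) = -5539/9078 ≈ -0.61016)
d + C = 6669/1808 - 5539/9078 = 25263335/8206512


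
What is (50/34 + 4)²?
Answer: 8649/289 ≈ 29.927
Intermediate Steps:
(50/34 + 4)² = (50*(1/34) + 4)² = (25/17 + 4)² = (93/17)² = 8649/289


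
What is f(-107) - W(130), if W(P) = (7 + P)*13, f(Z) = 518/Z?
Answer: -191085/107 ≈ -1785.8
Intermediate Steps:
W(P) = 91 + 13*P
f(-107) - W(130) = 518/(-107) - (91 + 13*130) = 518*(-1/107) - (91 + 1690) = -518/107 - 1*1781 = -518/107 - 1781 = -191085/107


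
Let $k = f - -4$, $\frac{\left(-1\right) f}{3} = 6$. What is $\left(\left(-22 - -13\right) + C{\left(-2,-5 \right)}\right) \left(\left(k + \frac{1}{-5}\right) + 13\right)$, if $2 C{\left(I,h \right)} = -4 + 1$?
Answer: $\frac{63}{5} \approx 12.6$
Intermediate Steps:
$f = -18$ ($f = \left(-3\right) 6 = -18$)
$k = -14$ ($k = -18 - -4 = -18 + 4 = -14$)
$C{\left(I,h \right)} = - \frac{3}{2}$ ($C{\left(I,h \right)} = \frac{-4 + 1}{2} = \frac{1}{2} \left(-3\right) = - \frac{3}{2}$)
$\left(\left(-22 - -13\right) + C{\left(-2,-5 \right)}\right) \left(\left(k + \frac{1}{-5}\right) + 13\right) = \left(\left(-22 - -13\right) - \frac{3}{2}\right) \left(\left(-14 + \frac{1}{-5}\right) + 13\right) = \left(\left(-22 + 13\right) - \frac{3}{2}\right) \left(\left(-14 - \frac{1}{5}\right) + 13\right) = \left(-9 - \frac{3}{2}\right) \left(- \frac{71}{5} + 13\right) = \left(- \frac{21}{2}\right) \left(- \frac{6}{5}\right) = \frac{63}{5}$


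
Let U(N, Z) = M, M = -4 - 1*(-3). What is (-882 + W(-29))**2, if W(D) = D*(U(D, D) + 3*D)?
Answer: 2788900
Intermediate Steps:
M = -1 (M = -4 + 3 = -1)
U(N, Z) = -1
W(D) = D*(-1 + 3*D)
(-882 + W(-29))**2 = (-882 - 29*(-1 + 3*(-29)))**2 = (-882 - 29*(-1 - 87))**2 = (-882 - 29*(-88))**2 = (-882 + 2552)**2 = 1670**2 = 2788900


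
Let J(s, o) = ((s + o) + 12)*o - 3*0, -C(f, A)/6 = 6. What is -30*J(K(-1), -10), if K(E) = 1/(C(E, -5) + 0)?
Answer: 1775/3 ≈ 591.67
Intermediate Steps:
C(f, A) = -36 (C(f, A) = -6*6 = -36)
K(E) = -1/36 (K(E) = 1/(-36 + 0) = 1/(-36) = -1/36)
J(s, o) = o*(12 + o + s) (J(s, o) = ((o + s) + 12)*o + 0 = (12 + o + s)*o + 0 = o*(12 + o + s) + 0 = o*(12 + o + s))
-30*J(K(-1), -10) = -(-300)*(12 - 10 - 1/36) = -(-300)*71/36 = -30*(-355/18) = 1775/3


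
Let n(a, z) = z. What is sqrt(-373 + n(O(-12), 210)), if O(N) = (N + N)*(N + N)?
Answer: I*sqrt(163) ≈ 12.767*I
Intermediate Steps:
O(N) = 4*N**2 (O(N) = (2*N)*(2*N) = 4*N**2)
sqrt(-373 + n(O(-12), 210)) = sqrt(-373 + 210) = sqrt(-163) = I*sqrt(163)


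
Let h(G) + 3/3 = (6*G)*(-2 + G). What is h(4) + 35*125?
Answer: 4422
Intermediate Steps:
h(G) = -1 + 6*G*(-2 + G) (h(G) = -1 + (6*G)*(-2 + G) = -1 + 6*G*(-2 + G))
h(4) + 35*125 = (-1 - 12*4 + 6*4**2) + 35*125 = (-1 - 48 + 6*16) + 4375 = (-1 - 48 + 96) + 4375 = 47 + 4375 = 4422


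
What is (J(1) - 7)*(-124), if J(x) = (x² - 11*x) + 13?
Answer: 496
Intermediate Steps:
J(x) = 13 + x² - 11*x
(J(1) - 7)*(-124) = ((13 + 1² - 11*1) - 7)*(-124) = ((13 + 1 - 11) - 7)*(-124) = (3 - 7)*(-124) = -4*(-124) = 496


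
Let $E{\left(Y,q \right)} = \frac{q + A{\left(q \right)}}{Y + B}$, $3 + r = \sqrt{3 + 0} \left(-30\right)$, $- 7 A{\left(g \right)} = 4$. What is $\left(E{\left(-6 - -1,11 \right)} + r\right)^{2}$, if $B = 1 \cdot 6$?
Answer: $\frac{135004}{49} - \frac{3120 \sqrt{3}}{7} \approx 1983.2$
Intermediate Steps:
$A{\left(g \right)} = - \frac{4}{7}$ ($A{\left(g \right)} = \left(- \frac{1}{7}\right) 4 = - \frac{4}{7}$)
$B = 6$
$r = -3 - 30 \sqrt{3}$ ($r = -3 + \sqrt{3 + 0} \left(-30\right) = -3 + \sqrt{3} \left(-30\right) = -3 - 30 \sqrt{3} \approx -54.962$)
$E{\left(Y,q \right)} = \frac{- \frac{4}{7} + q}{6 + Y}$ ($E{\left(Y,q \right)} = \frac{q - \frac{4}{7}}{Y + 6} = \frac{- \frac{4}{7} + q}{6 + Y}$)
$\left(E{\left(-6 - -1,11 \right)} + r\right)^{2} = \left(\frac{- \frac{4}{7} + 11}{6 - 5} - \left(3 + 30 \sqrt{3}\right)\right)^{2} = \left(\frac{1}{6 + \left(-6 + 1\right)} \frac{73}{7} - \left(3 + 30 \sqrt{3}\right)\right)^{2} = \left(\frac{1}{6 - 5} \cdot \frac{73}{7} - \left(3 + 30 \sqrt{3}\right)\right)^{2} = \left(1^{-1} \cdot \frac{73}{7} - \left(3 + 30 \sqrt{3}\right)\right)^{2} = \left(1 \cdot \frac{73}{7} - \left(3 + 30 \sqrt{3}\right)\right)^{2} = \left(\frac{73}{7} - \left(3 + 30 \sqrt{3}\right)\right)^{2} = \left(\frac{52}{7} - 30 \sqrt{3}\right)^{2}$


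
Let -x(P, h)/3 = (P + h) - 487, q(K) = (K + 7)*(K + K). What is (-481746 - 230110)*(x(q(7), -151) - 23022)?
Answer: 15444427776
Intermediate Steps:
q(K) = 2*K*(7 + K) (q(K) = (7 + K)*(2*K) = 2*K*(7 + K))
x(P, h) = 1461 - 3*P - 3*h (x(P, h) = -3*((P + h) - 487) = -3*(-487 + P + h) = 1461 - 3*P - 3*h)
(-481746 - 230110)*(x(q(7), -151) - 23022) = (-481746 - 230110)*((1461 - 6*7*(7 + 7) - 3*(-151)) - 23022) = -711856*((1461 - 6*7*14 + 453) - 23022) = -711856*((1461 - 3*196 + 453) - 23022) = -711856*((1461 - 588 + 453) - 23022) = -711856*(1326 - 23022) = -711856*(-21696) = 15444427776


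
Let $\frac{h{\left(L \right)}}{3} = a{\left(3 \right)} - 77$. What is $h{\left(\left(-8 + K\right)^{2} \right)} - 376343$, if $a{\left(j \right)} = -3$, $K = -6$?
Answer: $-376583$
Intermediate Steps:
$h{\left(L \right)} = -240$ ($h{\left(L \right)} = 3 \left(-3 - 77\right) = 3 \left(-80\right) = -240$)
$h{\left(\left(-8 + K\right)^{2} \right)} - 376343 = -240 - 376343 = -376583$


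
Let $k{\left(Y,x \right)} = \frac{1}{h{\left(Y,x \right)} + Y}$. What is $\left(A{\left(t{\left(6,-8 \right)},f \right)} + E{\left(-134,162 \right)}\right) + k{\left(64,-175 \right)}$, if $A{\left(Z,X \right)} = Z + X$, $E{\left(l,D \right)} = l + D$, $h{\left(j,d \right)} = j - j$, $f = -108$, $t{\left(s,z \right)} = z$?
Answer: $- \frac{5631}{64} \approx -87.984$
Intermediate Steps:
$h{\left(j,d \right)} = 0$
$E{\left(l,D \right)} = D + l$
$k{\left(Y,x \right)} = \frac{1}{Y}$ ($k{\left(Y,x \right)} = \frac{1}{0 + Y} = \frac{1}{Y}$)
$A{\left(Z,X \right)} = X + Z$
$\left(A{\left(t{\left(6,-8 \right)},f \right)} + E{\left(-134,162 \right)}\right) + k{\left(64,-175 \right)} = \left(\left(-108 - 8\right) + \left(162 - 134\right)\right) + \frac{1}{64} = \left(-116 + 28\right) + \frac{1}{64} = -88 + \frac{1}{64} = - \frac{5631}{64}$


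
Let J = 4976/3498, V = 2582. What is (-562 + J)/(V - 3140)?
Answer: 490225/487971 ≈ 1.0046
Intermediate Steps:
J = 2488/1749 (J = 4976*(1/3498) = 2488/1749 ≈ 1.4225)
(-562 + J)/(V - 3140) = (-562 + 2488/1749)/(2582 - 3140) = -980450/1749/(-558) = -980450/1749*(-1/558) = 490225/487971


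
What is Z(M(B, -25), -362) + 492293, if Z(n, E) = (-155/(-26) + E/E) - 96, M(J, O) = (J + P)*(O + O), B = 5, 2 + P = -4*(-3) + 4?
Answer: 12797303/26 ≈ 4.9220e+5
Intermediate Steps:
P = 14 (P = -2 + (-4*(-3) + 4) = -2 + (12 + 4) = -2 + 16 = 14)
M(J, O) = 2*O*(14 + J) (M(J, O) = (J + 14)*(O + O) = (14 + J)*(2*O) = 2*O*(14 + J))
Z(n, E) = -2315/26 (Z(n, E) = (-155*(-1/26) + 1) - 96 = (155/26 + 1) - 96 = 181/26 - 96 = -2315/26)
Z(M(B, -25), -362) + 492293 = -2315/26 + 492293 = 12797303/26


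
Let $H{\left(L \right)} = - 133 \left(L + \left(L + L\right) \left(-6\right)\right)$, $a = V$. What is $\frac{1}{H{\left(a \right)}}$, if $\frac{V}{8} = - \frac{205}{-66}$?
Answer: $\frac{3}{109060} \approx 2.7508 \cdot 10^{-5}$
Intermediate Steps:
$V = \frac{820}{33}$ ($V = 8 \left(- \frac{205}{-66}\right) = 8 \left(\left(-205\right) \left(- \frac{1}{66}\right)\right) = 8 \cdot \frac{205}{66} = \frac{820}{33} \approx 24.848$)
$a = \frac{820}{33} \approx 24.848$
$H{\left(L \right)} = 1463 L$ ($H{\left(L \right)} = - 133 \left(L + 2 L \left(-6\right)\right) = - 133 \left(L - 12 L\right) = - 133 \left(- 11 L\right) = 1463 L$)
$\frac{1}{H{\left(a \right)}} = \frac{1}{1463 \cdot \frac{820}{33}} = \frac{1}{\frac{109060}{3}} = \frac{3}{109060}$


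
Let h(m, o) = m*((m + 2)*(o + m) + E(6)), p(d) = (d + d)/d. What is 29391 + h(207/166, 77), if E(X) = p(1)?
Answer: 135903763617/4574296 ≈ 29710.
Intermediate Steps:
p(d) = 2 (p(d) = (2*d)/d = 2)
E(X) = 2
h(m, o) = m*(2 + (2 + m)*(m + o)) (h(m, o) = m*((m + 2)*(o + m) + 2) = m*((2 + m)*(m + o) + 2) = m*(2 + (2 + m)*(m + o)))
29391 + h(207/166, 77) = 29391 + (207/166)*(2 + (207/166)**2 + 2*(207/166) + 2*77 + (207/166)*77) = 29391 + (207*(1/166))*(2 + (207*(1/166))**2 + 2*(207*(1/166)) + 154 + (207*(1/166))*77) = 29391 + 207*(2 + (207/166)**2 + 2*(207/166) + 154 + (207/166)*77)/166 = 29391 + 207*(2 + 42849/27556 + 207/83 + 154 + 15939/166)/166 = 29391 + (207/166)*(7056183/27556) = 29391 + 1460629881/4574296 = 135903763617/4574296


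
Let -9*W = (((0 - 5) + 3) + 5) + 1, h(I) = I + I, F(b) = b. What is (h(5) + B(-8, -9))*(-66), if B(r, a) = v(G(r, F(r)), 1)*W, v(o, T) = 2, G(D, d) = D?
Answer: -1804/3 ≈ -601.33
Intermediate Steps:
h(I) = 2*I
W = -4/9 (W = -((((0 - 5) + 3) + 5) + 1)/9 = -(((-5 + 3) + 5) + 1)/9 = -((-2 + 5) + 1)/9 = -(3 + 1)/9 = -1/9*4 = -4/9 ≈ -0.44444)
B(r, a) = -8/9 (B(r, a) = 2*(-4/9) = -8/9)
(h(5) + B(-8, -9))*(-66) = (2*5 - 8/9)*(-66) = (10 - 8/9)*(-66) = (82/9)*(-66) = -1804/3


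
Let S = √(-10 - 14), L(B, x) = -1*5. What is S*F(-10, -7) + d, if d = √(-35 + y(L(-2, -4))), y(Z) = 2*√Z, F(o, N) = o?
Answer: √(-35 + 2*I*√5) - 20*I*√6 ≈ 0.3772 - 43.062*I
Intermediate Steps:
L(B, x) = -5
d = √(-35 + 2*I*√5) (d = √(-35 + 2*√(-5)) = √(-35 + 2*(I*√5)) = √(-35 + 2*I*√5) ≈ 0.3772 + 5.9281*I)
S = 2*I*√6 (S = √(-24) = 2*I*√6 ≈ 4.899*I)
S*F(-10, -7) + d = (2*I*√6)*(-10) + √(-35 + 2*I*√5) = -20*I*√6 + √(-35 + 2*I*√5) = √(-35 + 2*I*√5) - 20*I*√6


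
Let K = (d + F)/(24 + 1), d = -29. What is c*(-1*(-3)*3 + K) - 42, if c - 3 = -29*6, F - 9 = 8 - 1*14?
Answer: -35079/25 ≈ -1403.2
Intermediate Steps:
F = 3 (F = 9 + (8 - 1*14) = 9 + (8 - 14) = 9 - 6 = 3)
K = -26/25 (K = (-29 + 3)/(24 + 1) = -26/25 ≈ -1.0400)
c = -171 (c = 3 - 29*6 = 3 - 174 = -171)
c*(-1*(-3)*3 + K) - 42 = -171*(-1*(-3)*3 - 26/25) - 42 = -171*(3*3 - 26/25) - 42 = -171*(9 - 26/25) - 42 = -171*199/25 - 42 = -34029/25 - 42 = -35079/25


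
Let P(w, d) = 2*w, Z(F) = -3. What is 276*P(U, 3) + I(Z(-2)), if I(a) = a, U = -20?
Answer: -11043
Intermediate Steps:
276*P(U, 3) + I(Z(-2)) = 276*(2*(-20)) - 3 = 276*(-40) - 3 = -11040 - 3 = -11043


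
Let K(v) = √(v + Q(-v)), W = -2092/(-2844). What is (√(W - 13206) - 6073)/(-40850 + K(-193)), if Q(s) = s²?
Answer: (6073 - I*√741726497/237)/(40850 - 8*√579) ≈ 0.14937 - 0.0028264*I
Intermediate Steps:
W = 523/711 (W = -2092*(-1/2844) = 523/711 ≈ 0.73558)
K(v) = √(v + v²) (K(v) = √(v + (-v)²) = √(v + v²))
(√(W - 13206) - 6073)/(-40850 + K(-193)) = (√(523/711 - 13206) - 6073)/(-40850 + √(-193*(1 - 193))) = (√(-9388943/711) - 6073)/(-40850 + √(-193*(-192))) = (I*√741726497/237 - 6073)/(-40850 + √37056) = (-6073 + I*√741726497/237)/(-40850 + 8*√579)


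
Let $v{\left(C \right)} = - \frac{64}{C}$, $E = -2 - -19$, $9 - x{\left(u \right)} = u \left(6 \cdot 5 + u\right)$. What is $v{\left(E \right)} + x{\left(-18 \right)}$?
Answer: $\frac{3761}{17} \approx 221.24$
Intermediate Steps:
$x{\left(u \right)} = 9 - u \left(30 + u\right)$ ($x{\left(u \right)} = 9 - u \left(6 \cdot 5 + u\right) = 9 - u \left(30 + u\right)$)
$E = 17$ ($E = -2 + 19 = 17$)
$v{\left(E \right)} + x{\left(-18 \right)} = - \frac{64}{17} - -225 = \left(-64\right) \frac{1}{17} + \left(9 - 324 + 540\right) = - \frac{64}{17} + \left(9 - 324 + 540\right) = - \frac{64}{17} + 225 = \frac{3761}{17}$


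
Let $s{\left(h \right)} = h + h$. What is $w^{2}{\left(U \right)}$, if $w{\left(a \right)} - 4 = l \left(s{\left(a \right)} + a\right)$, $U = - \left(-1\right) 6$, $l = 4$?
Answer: $5776$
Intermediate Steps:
$s{\left(h \right)} = 2 h$
$U = 6$ ($U = \left(-1\right) \left(-6\right) = 6$)
$w{\left(a \right)} = 4 + 12 a$ ($w{\left(a \right)} = 4 + 4 \left(2 a + a\right) = 4 + 4 \cdot 3 a = 4 + 12 a$)
$w^{2}{\left(U \right)} = \left(4 + 12 \cdot 6\right)^{2} = \left(4 + 72\right)^{2} = 76^{2} = 5776$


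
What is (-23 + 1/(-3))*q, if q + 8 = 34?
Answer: -1820/3 ≈ -606.67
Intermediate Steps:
q = 26 (q = -8 + 34 = 26)
(-23 + 1/(-3))*q = (-23 + 1/(-3))*26 = (-23 - ⅓)*26 = -70/3*26 = -1820/3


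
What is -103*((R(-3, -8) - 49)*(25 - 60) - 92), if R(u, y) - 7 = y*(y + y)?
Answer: 319506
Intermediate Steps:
R(u, y) = 7 + 2*y² (R(u, y) = 7 + y*(y + y) = 7 + y*(2*y) = 7 + 2*y²)
-103*((R(-3, -8) - 49)*(25 - 60) - 92) = -103*(((7 + 2*(-8)²) - 49)*(25 - 60) - 92) = -103*(((7 + 2*64) - 49)*(-35) - 92) = -103*(((7 + 128) - 49)*(-35) - 92) = -103*((135 - 49)*(-35) - 92) = -103*(86*(-35) - 92) = -103*(-3010 - 92) = -103*(-3102) = 319506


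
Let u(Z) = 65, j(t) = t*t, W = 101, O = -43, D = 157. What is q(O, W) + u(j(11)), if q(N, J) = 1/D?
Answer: 10206/157 ≈ 65.006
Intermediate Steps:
j(t) = t**2
q(N, J) = 1/157
q(O, W) + u(j(11)) = 1/157 + 65 = 10206/157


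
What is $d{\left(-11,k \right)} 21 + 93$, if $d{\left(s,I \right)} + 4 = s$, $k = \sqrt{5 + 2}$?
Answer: $-222$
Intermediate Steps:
$k = \sqrt{7} \approx 2.6458$
$d{\left(s,I \right)} = -4 + s$
$d{\left(-11,k \right)} 21 + 93 = \left(-4 - 11\right) 21 + 93 = \left(-15\right) 21 + 93 = -315 + 93 = -222$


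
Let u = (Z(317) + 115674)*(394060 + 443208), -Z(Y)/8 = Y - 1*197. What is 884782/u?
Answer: 442391/48023180676 ≈ 9.2120e-6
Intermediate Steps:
Z(Y) = 1576 - 8*Y (Z(Y) = -8*(Y - 1*197) = -8*(Y - 197) = -8*(-197 + Y) = 1576 - 8*Y)
u = 96046361352 (u = ((1576 - 8*317) + 115674)*(394060 + 443208) = ((1576 - 2536) + 115674)*837268 = (-960 + 115674)*837268 = 114714*837268 = 96046361352)
884782/u = 884782/96046361352 = 884782*(1/96046361352) = 442391/48023180676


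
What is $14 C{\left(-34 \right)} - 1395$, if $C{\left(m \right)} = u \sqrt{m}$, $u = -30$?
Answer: $-1395 - 420 i \sqrt{34} \approx -1395.0 - 2449.0 i$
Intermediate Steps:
$C{\left(m \right)} = - 30 \sqrt{m}$
$14 C{\left(-34 \right)} - 1395 = 14 \left(- 30 \sqrt{-34}\right) - 1395 = 14 \left(- 30 i \sqrt{34}\right) - 1395 = - 420 i \sqrt{34} - 1395 = -1395 - 420 i \sqrt{34}$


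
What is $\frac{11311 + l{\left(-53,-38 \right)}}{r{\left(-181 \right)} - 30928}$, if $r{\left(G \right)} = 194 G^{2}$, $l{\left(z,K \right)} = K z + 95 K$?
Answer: $\frac{9715}{6324706} \approx 0.001536$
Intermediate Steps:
$l{\left(z,K \right)} = 95 K + K z$
$\frac{11311 + l{\left(-53,-38 \right)}}{r{\left(-181 \right)} - 30928} = \frac{11311 - 38 \left(95 - 53\right)}{194 \left(-181\right)^{2} - 30928} = \frac{11311 - 1596}{194 \cdot 32761 - 30928} = \frac{11311 - 1596}{6355634 - 30928} = \frac{9715}{6324706}$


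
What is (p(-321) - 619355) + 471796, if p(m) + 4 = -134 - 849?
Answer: -148546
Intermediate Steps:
p(m) = -987 (p(m) = -4 + (-134 - 849) = -4 - 983 = -987)
(p(-321) - 619355) + 471796 = (-987 - 619355) + 471796 = -620342 + 471796 = -148546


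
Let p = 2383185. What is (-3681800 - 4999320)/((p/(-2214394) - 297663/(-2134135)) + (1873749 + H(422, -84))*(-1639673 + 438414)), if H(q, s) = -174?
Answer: 5860767647113870400/1519450238368480728829929 ≈ 3.8572e-6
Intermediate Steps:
(-3681800 - 4999320)/((p/(-2214394) - 297663/(-2134135)) + (1873749 + H(422, -84))*(-1639673 + 438414)) = (-3681800 - 4999320)/((2383185/(-2214394) - 297663/(-2134135)) + (1873749 - 174)*(-1639673 + 438414)) = -8681120/((2383185*(-1/2214394) - 297663*(-1/2134135)) + 1873575*(-1201259)) = -8681120/((-340455/316342 + 297663/2134135) - 2250648830925) = -8681120/(-632413622679/675116534170 - 2250648830925) = -8681120/(-1519450238368480728829929/675116534170) = -8681120*(-675116534170/1519450238368480728829929) = 5860767647113870400/1519450238368480728829929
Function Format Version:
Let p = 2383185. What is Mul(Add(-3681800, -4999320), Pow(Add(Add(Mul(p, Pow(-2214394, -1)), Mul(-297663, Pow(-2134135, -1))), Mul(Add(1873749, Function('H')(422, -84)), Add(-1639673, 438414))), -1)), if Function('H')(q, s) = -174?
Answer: Rational(5860767647113870400, 1519450238368480728829929) ≈ 3.8572e-6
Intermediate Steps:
Mul(Add(-3681800, -4999320), Pow(Add(Add(Mul(p, Pow(-2214394, -1)), Mul(-297663, Pow(-2134135, -1))), Mul(Add(1873749, Function('H')(422, -84)), Add(-1639673, 438414))), -1)) = Mul(Add(-3681800, -4999320), Pow(Add(Add(Mul(2383185, Pow(-2214394, -1)), Mul(-297663, Pow(-2134135, -1))), Mul(Add(1873749, -174), Add(-1639673, 438414))), -1)) = Mul(-8681120, Pow(Add(Add(Mul(2383185, Rational(-1, 2214394)), Mul(-297663, Rational(-1, 2134135))), Mul(1873575, -1201259)), -1)) = Mul(-8681120, Pow(Add(Add(Rational(-340455, 316342), Rational(297663, 2134135)), -2250648830925), -1)) = Mul(-8681120, Pow(Add(Rational(-632413622679, 675116534170), -2250648830925), -1)) = Mul(-8681120, Pow(Rational(-1519450238368480728829929, 675116534170), -1)) = Mul(-8681120, Rational(-675116534170, 1519450238368480728829929)) = Rational(5860767647113870400, 1519450238368480728829929)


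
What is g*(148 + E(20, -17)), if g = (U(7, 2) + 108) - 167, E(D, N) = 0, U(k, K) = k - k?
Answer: -8732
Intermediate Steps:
U(k, K) = 0
g = -59 (g = (0 + 108) - 167 = 108 - 167 = -59)
g*(148 + E(20, -17)) = -59*(148 + 0) = -59*148 = -8732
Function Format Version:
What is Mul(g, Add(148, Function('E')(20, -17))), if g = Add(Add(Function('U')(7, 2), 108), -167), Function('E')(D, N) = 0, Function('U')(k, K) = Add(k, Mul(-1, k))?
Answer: -8732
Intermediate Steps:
Function('U')(k, K) = 0
g = -59 (g = Add(Add(0, 108), -167) = Add(108, -167) = -59)
Mul(g, Add(148, Function('E')(20, -17))) = Mul(-59, Add(148, 0)) = Mul(-59, 148) = -8732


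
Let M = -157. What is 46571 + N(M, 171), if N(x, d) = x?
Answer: 46414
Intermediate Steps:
46571 + N(M, 171) = 46571 - 157 = 46414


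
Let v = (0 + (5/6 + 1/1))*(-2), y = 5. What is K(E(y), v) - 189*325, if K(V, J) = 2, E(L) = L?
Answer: -61423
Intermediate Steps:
v = -11/3 (v = (0 + (5*(⅙) + 1*1))*(-2) = (0 + (⅚ + 1))*(-2) = (0 + 11/6)*(-2) = (11/6)*(-2) = -11/3 ≈ -3.6667)
K(E(y), v) - 189*325 = 2 - 189*325 = 2 - 61425 = -61423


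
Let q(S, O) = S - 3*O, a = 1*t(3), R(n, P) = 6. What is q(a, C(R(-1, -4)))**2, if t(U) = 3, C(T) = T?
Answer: 225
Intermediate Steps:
a = 3 (a = 1*3 = 3)
q(a, C(R(-1, -4)))**2 = (3 - 3*6)**2 = (3 - 18)**2 = (-15)**2 = 225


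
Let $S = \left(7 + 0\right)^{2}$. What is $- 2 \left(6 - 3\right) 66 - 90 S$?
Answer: $-4806$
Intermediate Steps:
$S = 49$ ($S = 7^{2} = 49$)
$- 2 \left(6 - 3\right) 66 - 90 S = - 2 \left(6 - 3\right) 66 - 4410 = \left(-2\right) 3 \cdot 66 - 4410 = \left(-6\right) 66 - 4410 = -396 - 4410 = -4806$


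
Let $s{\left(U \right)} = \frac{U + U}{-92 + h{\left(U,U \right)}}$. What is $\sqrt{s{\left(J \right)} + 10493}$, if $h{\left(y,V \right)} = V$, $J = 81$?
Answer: $\frac{\sqrt{1267871}}{11} \approx 102.36$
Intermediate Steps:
$s{\left(U \right)} = \frac{2 U}{-92 + U}$ ($s{\left(U \right)} = \frac{U + U}{-92 + U} = \frac{2 U}{-92 + U}$)
$\sqrt{s{\left(J \right)} + 10493} = \sqrt{2 \cdot 81 \frac{1}{-92 + 81} + 10493} = \sqrt{2 \cdot 81 \frac{1}{-11} + 10493} = \sqrt{2 \cdot 81 \left(- \frac{1}{11}\right) + 10493} = \sqrt{- \frac{162}{11} + 10493} = \sqrt{\frac{115261}{11}} = \frac{\sqrt{1267871}}{11}$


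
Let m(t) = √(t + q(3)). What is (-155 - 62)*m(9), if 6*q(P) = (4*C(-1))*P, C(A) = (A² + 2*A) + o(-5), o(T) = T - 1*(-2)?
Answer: -217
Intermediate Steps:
o(T) = 2 + T (o(T) = T + 2 = 2 + T)
C(A) = -3 + A² + 2*A (C(A) = (A² + 2*A) + (2 - 5) = (A² + 2*A) - 3 = -3 + A² + 2*A)
q(P) = -8*P/3 (q(P) = ((4*(-3 + (-1)² + 2*(-1)))*P)/6 = ((4*(-3 + 1 - 2))*P)/6 = ((4*(-4))*P)/6 = (-16*P)/6 = -8*P/3)
m(t) = √(-8 + t) (m(t) = √(t - 8/3*3) = √(t - 8) = √(-8 + t))
(-155 - 62)*m(9) = (-155 - 62)*√(-8 + 9) = -217*√1 = -217*1 = -217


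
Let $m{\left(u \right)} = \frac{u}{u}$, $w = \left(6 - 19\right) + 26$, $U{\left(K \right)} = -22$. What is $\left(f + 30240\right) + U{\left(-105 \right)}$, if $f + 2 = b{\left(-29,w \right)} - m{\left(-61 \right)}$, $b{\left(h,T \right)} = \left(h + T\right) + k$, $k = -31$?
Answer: $30168$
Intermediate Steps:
$w = 13$ ($w = -13 + 26 = 13$)
$b{\left(h,T \right)} = -31 + T + h$ ($b{\left(h,T \right)} = \left(h + T\right) - 31 = \left(T + h\right) - 31 = -31 + T + h$)
$m{\left(u \right)} = 1$
$f = -50$ ($f = -2 - 48 = -50$)
$\left(f + 30240\right) + U{\left(-105 \right)} = \left(-50 + 30240\right) - 22 = 30190 - 22 = 30168$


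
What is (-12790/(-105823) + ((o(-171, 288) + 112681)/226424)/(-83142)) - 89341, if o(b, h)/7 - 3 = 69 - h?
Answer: -177980825497017198511/1992154400123184 ≈ -89341.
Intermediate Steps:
o(b, h) = 504 - 7*h (o(b, h) = 21 + 7*(69 - h) = 21 + (483 - 7*h) = 504 - 7*h)
(-12790/(-105823) + ((o(-171, 288) + 112681)/226424)/(-83142)) - 89341 = (-12790/(-105823) + (((504 - 7*288) + 112681)/226424)/(-83142)) - 89341 = (-12790*(-1/105823) + (((504 - 2016) + 112681)*(1/226424))*(-1/83142)) - 89341 = (12790/105823 + ((-1512 + 112681)*(1/226424))*(-1/83142)) - 89341 = (12790/105823 + (111169*(1/226424))*(-1/83142)) - 89341 = (12790/105823 + (111169/226424)*(-1/83142)) - 89341 = (12790/105823 - 111169/18825344208) - 89341 = 240764388183233/1992154400123184 - 89341 = -177980825497017198511/1992154400123184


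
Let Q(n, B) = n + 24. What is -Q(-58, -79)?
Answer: 34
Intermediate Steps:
Q(n, B) = 24 + n
-Q(-58, -79) = -(24 - 58) = -1*(-34) = 34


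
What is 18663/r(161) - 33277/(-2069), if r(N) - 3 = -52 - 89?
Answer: -11340507/95174 ≈ -119.16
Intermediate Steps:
r(N) = -138 (r(N) = 3 + (-52 - 89) = 3 - 141 = -138)
18663/r(161) - 33277/(-2069) = 18663/(-138) - 33277/(-2069) = 18663*(-1/138) - 33277*(-1/2069) = -6221/46 + 33277/2069 = -11340507/95174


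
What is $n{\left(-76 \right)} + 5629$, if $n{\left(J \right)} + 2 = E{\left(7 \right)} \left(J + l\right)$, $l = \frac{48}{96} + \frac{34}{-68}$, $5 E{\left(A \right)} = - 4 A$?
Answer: $\frac{30263}{5} \approx 6052.6$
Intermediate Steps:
$E{\left(A \right)} = - \frac{4 A}{5}$ ($E{\left(A \right)} = \frac{\left(-4\right) A}{5} = - \frac{4 A}{5}$)
$l = 0$ ($l = 48 \cdot \frac{1}{96} + 34 \left(- \frac{1}{68}\right) = \frac{1}{2} - \frac{1}{2} = 0$)
$n{\left(J \right)} = -2 - \frac{28 J}{5}$ ($n{\left(J \right)} = -2 + \left(- \frac{4}{5}\right) 7 \left(J + 0\right) = -2 - \frac{28 J}{5}$)
$n{\left(-76 \right)} + 5629 = \left(-2 - - \frac{2128}{5}\right) + 5629 = \left(-2 + \frac{2128}{5}\right) + 5629 = \frac{2118}{5} + 5629 = \frac{30263}{5}$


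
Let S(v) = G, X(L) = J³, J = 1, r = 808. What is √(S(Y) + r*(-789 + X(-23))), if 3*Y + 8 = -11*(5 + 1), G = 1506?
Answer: I*√635198 ≈ 796.99*I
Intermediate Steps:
X(L) = 1 (X(L) = 1³ = 1)
Y = -74/3 (Y = -8/3 + (-11*(5 + 1))/3 = -8/3 + (-11*6)/3 = -8/3 + (⅓)*(-66) = -8/3 - 22 = -74/3 ≈ -24.667)
S(v) = 1506
√(S(Y) + r*(-789 + X(-23))) = √(1506 + 808*(-789 + 1)) = √(1506 + 808*(-788)) = √(1506 - 636704) = √(-635198) = I*√635198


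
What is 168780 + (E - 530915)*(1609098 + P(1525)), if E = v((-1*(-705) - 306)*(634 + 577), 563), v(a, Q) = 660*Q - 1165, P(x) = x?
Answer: -258504822720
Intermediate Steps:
v(a, Q) = -1165 + 660*Q
E = 370415 (E = -1165 + 660*563 = -1165 + 371580 = 370415)
168780 + (E - 530915)*(1609098 + P(1525)) = 168780 + (370415 - 530915)*(1609098 + 1525) = 168780 - 160500*1610623 = 168780 - 258504991500 = -258504822720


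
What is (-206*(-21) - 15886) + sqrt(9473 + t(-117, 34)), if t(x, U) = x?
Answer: -11560 + 2*sqrt(2339) ≈ -11463.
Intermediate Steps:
(-206*(-21) - 15886) + sqrt(9473 + t(-117, 34)) = (-206*(-21) - 15886) + sqrt(9473 - 117) = (4326 - 15886) + sqrt(9356) = -11560 + 2*sqrt(2339)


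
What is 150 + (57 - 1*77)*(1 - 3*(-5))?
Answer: -170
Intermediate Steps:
150 + (57 - 1*77)*(1 - 3*(-5)) = 150 + (57 - 77)*(1 + 15) = 150 - 20*16 = 150 - 320 = -170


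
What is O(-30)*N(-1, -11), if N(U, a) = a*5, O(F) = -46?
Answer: 2530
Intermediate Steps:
N(U, a) = 5*a
O(-30)*N(-1, -11) = -230*(-11) = -46*(-55) = 2530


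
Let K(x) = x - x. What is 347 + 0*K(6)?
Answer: 347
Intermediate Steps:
K(x) = 0
347 + 0*K(6) = 347 + 0*0 = 347 + 0 = 347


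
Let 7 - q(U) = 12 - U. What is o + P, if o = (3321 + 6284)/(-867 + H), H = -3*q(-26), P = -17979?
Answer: -13925351/774 ≈ -17991.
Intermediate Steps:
q(U) = -5 + U (q(U) = 7 - (12 - U) = 7 + (-12 + U) = -5 + U)
H = 93 (H = -3*(-5 - 26) = -3*(-31) = 93)
o = -9605/774 (o = (3321 + 6284)/(-867 + 93) = 9605/(-774) = 9605*(-1/774) = -9605/774 ≈ -12.410)
o + P = -9605/774 - 17979 = -13925351/774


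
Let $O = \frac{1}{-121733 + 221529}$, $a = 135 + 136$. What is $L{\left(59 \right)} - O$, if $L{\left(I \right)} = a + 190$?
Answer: $\frac{46005955}{99796} \approx 461.0$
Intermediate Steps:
$a = 271$
$L{\left(I \right)} = 461$ ($L{\left(I \right)} = 271 + 190 = 461$)
$O = \frac{1}{99796} \approx 1.002 \cdot 10^{-5}$
$L{\left(59 \right)} - O = 461 - \frac{1}{99796} = \frac{46005955}{99796}$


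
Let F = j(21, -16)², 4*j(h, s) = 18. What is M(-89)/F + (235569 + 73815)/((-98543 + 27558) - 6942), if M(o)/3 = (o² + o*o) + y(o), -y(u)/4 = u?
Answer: 5040692816/2104029 ≈ 2395.7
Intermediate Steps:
j(h, s) = 9/2 (j(h, s) = (¼)*18 = 9/2)
y(u) = -4*u
F = 81/4 (F = (9/2)² = 81/4 ≈ 20.250)
M(o) = -12*o + 6*o² (M(o) = 3*((o² + o*o) - 4*o) = 3*((o² + o²) - 4*o) = 3*(2*o² - 4*o) = 3*(-4*o + 2*o²) = -12*o + 6*o²)
M(-89)/F + (235569 + 73815)/((-98543 + 27558) - 6942) = (6*(-89)*(-2 - 89))/(81/4) + (235569 + 73815)/((-98543 + 27558) - 6942) = (6*(-89)*(-91))*(4/81) + 309384/(-70985 - 6942) = 48594*(4/81) + 309384/(-77927) = 64792/27 + 309384*(-1/77927) = 64792/27 - 309384/77927 = 5040692816/2104029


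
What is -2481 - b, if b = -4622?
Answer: 2141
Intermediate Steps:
-2481 - b = -2481 - 1*(-4622) = -2481 + 4622 = 2141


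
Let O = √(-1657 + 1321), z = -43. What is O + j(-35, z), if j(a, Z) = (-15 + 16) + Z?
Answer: -42 + 4*I*√21 ≈ -42.0 + 18.33*I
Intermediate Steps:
O = 4*I*√21 (O = √(-336) = 4*I*√21 ≈ 18.33*I)
j(a, Z) = 1 + Z
O + j(-35, z) = 4*I*√21 + (1 - 43) = 4*I*√21 - 42 = -42 + 4*I*√21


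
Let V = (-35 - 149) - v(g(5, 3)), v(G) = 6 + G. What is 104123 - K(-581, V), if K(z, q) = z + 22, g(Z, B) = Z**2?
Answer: 104682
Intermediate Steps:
V = -215 (V = (-35 - 149) - (6 + 5**2) = -184 - (6 + 25) = -184 - 1*31 = -184 - 31 = -215)
K(z, q) = 22 + z
104123 - K(-581, V) = 104123 - (22 - 581) = 104123 - 1*(-559) = 104123 + 559 = 104682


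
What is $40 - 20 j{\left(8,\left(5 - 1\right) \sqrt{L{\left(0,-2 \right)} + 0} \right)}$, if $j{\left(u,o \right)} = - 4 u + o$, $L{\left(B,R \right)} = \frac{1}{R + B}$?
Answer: $680 - 40 i \sqrt{2} \approx 680.0 - 56.569 i$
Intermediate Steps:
$L{\left(B,R \right)} = \frac{1}{B + R}$
$j{\left(u,o \right)} = o - 4 u$
$40 - 20 j{\left(8,\left(5 - 1\right) \sqrt{L{\left(0,-2 \right)} + 0} \right)} = 40 - 20 \left(\left(5 - 1\right) \sqrt{\frac{1}{0 - 2} + 0} - 32\right) = 40 - 20 \left(4 \sqrt{\frac{1}{-2} + 0} - 32\right) = 40 - 20 \left(4 \sqrt{- \frac{1}{2} + 0} - 32\right) = 40 - 20 \left(4 \sqrt{- \frac{1}{2}} - 32\right) = 40 - 20 \left(4 \frac{i \sqrt{2}}{2} - 32\right) = 40 - 20 \left(2 i \sqrt{2} - 32\right) = 40 - 20 \left(-32 + 2 i \sqrt{2}\right) = 40 + \left(640 - 40 i \sqrt{2}\right) = 680 - 40 i \sqrt{2}$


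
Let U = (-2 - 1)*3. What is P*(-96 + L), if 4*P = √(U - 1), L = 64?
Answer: -8*I*√10 ≈ -25.298*I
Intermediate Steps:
U = -9 (U = -3*3 = -9)
P = I*√10/4 (P = √(-9 - 1)/4 = √(-10)/4 = (I*√10)/4 = I*√10/4 ≈ 0.79057*I)
P*(-96 + L) = (I*√10/4)*(-96 + 64) = (I*√10/4)*(-32) = -8*I*√10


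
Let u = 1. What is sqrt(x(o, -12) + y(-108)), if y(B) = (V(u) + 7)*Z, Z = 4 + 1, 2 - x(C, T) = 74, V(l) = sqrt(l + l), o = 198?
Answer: sqrt(-37 + 5*sqrt(2)) ≈ 5.4707*I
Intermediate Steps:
V(l) = sqrt(2)*sqrt(l) (V(l) = sqrt(2*l) = sqrt(2)*sqrt(l))
x(C, T) = -72 (x(C, T) = 2 - 1*74 = 2 - 74 = -72)
Z = 5
y(B) = 35 + 5*sqrt(2) (y(B) = (sqrt(2)*sqrt(1) + 7)*5 = (sqrt(2)*1 + 7)*5 = (sqrt(2) + 7)*5 = (7 + sqrt(2))*5 = 35 + 5*sqrt(2))
sqrt(x(o, -12) + y(-108)) = sqrt(-72 + (35 + 5*sqrt(2))) = sqrt(-37 + 5*sqrt(2))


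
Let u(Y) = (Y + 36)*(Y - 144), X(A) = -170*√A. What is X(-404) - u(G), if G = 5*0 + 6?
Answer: 5796 - 340*I*√101 ≈ 5796.0 - 3417.0*I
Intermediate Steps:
G = 6 (G = 0 + 6 = 6)
u(Y) = (-144 + Y)*(36 + Y) (u(Y) = (36 + Y)*(-144 + Y) = (-144 + Y)*(36 + Y))
X(-404) - u(G) = -340*I*√101 - (-5184 + 6² - 108*6) = -340*I*√101 - (-5184 + 36 - 648) = -340*I*√101 - 1*(-5796) = -340*I*√101 + 5796 = 5796 - 340*I*√101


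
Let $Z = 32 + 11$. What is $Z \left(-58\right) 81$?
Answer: $-202014$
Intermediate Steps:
$Z = 43$
$Z \left(-58\right) 81 = 43 \left(-58\right) 81 = \left(-2494\right) 81 = -202014$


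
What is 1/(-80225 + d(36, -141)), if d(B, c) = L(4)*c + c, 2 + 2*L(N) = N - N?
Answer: -1/80225 ≈ -1.2465e-5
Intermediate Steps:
L(N) = -1 (L(N) = -1 + (N - N)/2 = -1 + (½)*0 = -1 + 0 = -1)
d(B, c) = 0 (d(B, c) = -c + c = 0)
1/(-80225 + d(36, -141)) = 1/(-80225 + 0) = 1/(-80225) = -1/80225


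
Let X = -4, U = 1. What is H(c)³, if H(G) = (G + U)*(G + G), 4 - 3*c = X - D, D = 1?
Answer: 13824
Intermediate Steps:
c = 3 (c = 4/3 - (-4 - 1*1)/3 = 4/3 - (-4 - 1)/3 = 4/3 - ⅓*(-5) = 4/3 + 5/3 = 3)
H(G) = 2*G*(1 + G) (H(G) = (G + 1)*(G + G) = (1 + G)*(2*G) = 2*G*(1 + G))
H(c)³ = (2*3*(1 + 3))³ = (2*3*4)³ = 24³ = 13824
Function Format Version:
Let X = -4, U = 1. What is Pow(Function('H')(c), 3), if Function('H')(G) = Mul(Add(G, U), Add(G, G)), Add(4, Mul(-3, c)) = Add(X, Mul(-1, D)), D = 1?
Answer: 13824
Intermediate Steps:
c = 3 (c = Add(Rational(4, 3), Mul(Rational(-1, 3), Add(-4, Mul(-1, 1)))) = Add(Rational(4, 3), Mul(Rational(-1, 3), Add(-4, -1))) = Add(Rational(4, 3), Mul(Rational(-1, 3), -5)) = Add(Rational(4, 3), Rational(5, 3)) = 3)
Function('H')(G) = Mul(2, G, Add(1, G)) (Function('H')(G) = Mul(Add(G, 1), Add(G, G)) = Mul(Add(1, G), Mul(2, G)) = Mul(2, G, Add(1, G)))
Pow(Function('H')(c), 3) = Pow(Mul(2, 3, Add(1, 3)), 3) = Pow(Mul(2, 3, 4), 3) = Pow(24, 3) = 13824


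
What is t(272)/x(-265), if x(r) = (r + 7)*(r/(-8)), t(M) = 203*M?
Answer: -220864/34185 ≈ -6.4608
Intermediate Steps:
x(r) = -r*(7 + r)/8 (x(r) = (7 + r)*(r*(-⅛)) = (7 + r)*(-r/8) = -r*(7 + r)/8)
t(272)/x(-265) = (203*272)/((-⅛*(-265)*(7 - 265))) = 55216/((-⅛*(-265)*(-258))) = 55216/(-34185/4) = 55216*(-4/34185) = -220864/34185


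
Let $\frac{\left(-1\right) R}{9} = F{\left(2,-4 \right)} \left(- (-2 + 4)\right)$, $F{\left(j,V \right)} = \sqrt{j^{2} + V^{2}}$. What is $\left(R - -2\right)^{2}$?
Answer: $6484 + 144 \sqrt{5} \approx 6806.0$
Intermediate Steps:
$F{\left(j,V \right)} = \sqrt{V^{2} + j^{2}}$
$R = 36 \sqrt{5}$ ($R = - 9 \sqrt{\left(-4\right)^{2} + 2^{2}} \left(- (-2 + 4)\right) = - 9 \sqrt{16 + 4} \left(\left(-1\right) 2\right) = - 9 \sqrt{20} \left(-2\right) = - 9 \cdot 2 \sqrt{5} \left(-2\right) = - 9 \left(- 4 \sqrt{5}\right) = 36 \sqrt{5} \approx 80.498$)
$\left(R - -2\right)^{2} = \left(36 \sqrt{5} - -2\right)^{2} = \left(36 \sqrt{5} + 2\right)^{2} = \left(2 + 36 \sqrt{5}\right)^{2}$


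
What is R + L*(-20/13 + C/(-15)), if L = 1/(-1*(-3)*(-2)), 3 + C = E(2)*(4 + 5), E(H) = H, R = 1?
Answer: 37/26 ≈ 1.4231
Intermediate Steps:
C = 15 (C = -3 + 2*(4 + 5) = -3 + 2*9 = -3 + 18 = 15)
L = -1/6 (L = 1/(3*(-2)) = 1/(-6) = -1/6 ≈ -0.16667)
R + L*(-20/13 + C/(-15)) = 1 - (-20/13 + 15/(-15))/6 = 1 - (-20*1/13 + 15*(-1/15))/6 = 1 - (-20/13 - 1)/6 = 1 - 1/6*(-33/13) = 1 + 11/26 = 37/26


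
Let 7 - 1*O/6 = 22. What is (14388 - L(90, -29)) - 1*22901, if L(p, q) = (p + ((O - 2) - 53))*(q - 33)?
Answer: -11923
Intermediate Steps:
O = -90 (O = 42 - 6*22 = 42 - 132 = -90)
L(p, q) = (-145 + p)*(-33 + q) (L(p, q) = (p + ((-90 - 2) - 53))*(q - 33) = (p + (-92 - 53))*(-33 + q) = (p - 145)*(-33 + q) = (-145 + p)*(-33 + q))
(14388 - L(90, -29)) - 1*22901 = (14388 - (4785 - 145*(-29) - 33*90 + 90*(-29))) - 1*22901 = (14388 - (4785 + 4205 - 2970 - 2610)) - 22901 = (14388 - 1*3410) - 22901 = (14388 - 3410) - 22901 = 10978 - 22901 = -11923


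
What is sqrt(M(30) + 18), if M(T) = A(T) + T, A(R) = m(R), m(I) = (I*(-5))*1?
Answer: I*sqrt(102) ≈ 10.1*I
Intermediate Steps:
m(I) = -5*I (m(I) = -5*I*1 = -5*I)
A(R) = -5*R
M(T) = -4*T (M(T) = -5*T + T = -4*T)
sqrt(M(30) + 18) = sqrt(-4*30 + 18) = sqrt(-120 + 18) = sqrt(-102) = I*sqrt(102)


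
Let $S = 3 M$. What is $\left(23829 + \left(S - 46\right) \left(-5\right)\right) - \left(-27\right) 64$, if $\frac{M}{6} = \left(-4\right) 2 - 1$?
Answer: $26597$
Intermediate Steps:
$M = -54$ ($M = 6 \left(\left(-4\right) 2 - 1\right) = 6 \left(-8 - 1\right) = 6 \left(-9\right) = -54$)
$S = -162$ ($S = 3 \left(-54\right) = -162$)
$\left(23829 + \left(S - 46\right) \left(-5\right)\right) - \left(-27\right) 64 = \left(23829 + \left(-162 - 46\right) \left(-5\right)\right) - \left(-27\right) 64 = \left(23829 - -1040\right) - -1728 = \left(23829 + 1040\right) + 1728 = 24869 + 1728 = 26597$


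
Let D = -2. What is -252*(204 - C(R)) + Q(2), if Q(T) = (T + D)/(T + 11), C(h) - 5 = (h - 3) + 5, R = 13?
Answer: -46368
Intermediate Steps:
C(h) = 7 + h (C(h) = 5 + ((h - 3) + 5) = 5 + ((-3 + h) + 5) = 5 + (2 + h) = 7 + h)
Q(T) = (-2 + T)/(11 + T) (Q(T) = (T - 2)/(T + 11) = (-2 + T)/(11 + T))
-252*(204 - C(R)) + Q(2) = -252*(204 - (7 + 13)) + (-2 + 2)/(11 + 2) = -252*(204 - 1*20) + 0/13 = -252*(204 - 20) + (1/13)*0 = -252*184 + 0 = -46368 + 0 = -46368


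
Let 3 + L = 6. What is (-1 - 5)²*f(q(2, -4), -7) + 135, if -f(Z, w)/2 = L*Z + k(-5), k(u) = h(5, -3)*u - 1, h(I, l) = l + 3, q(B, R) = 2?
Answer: -225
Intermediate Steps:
h(I, l) = 3 + l
k(u) = -1 (k(u) = (3 - 3)*u - 1 = 0*u - 1 = 0 - 1 = -1)
L = 3 (L = -3 + 6 = 3)
f(Z, w) = 2 - 6*Z (f(Z, w) = -2*(3*Z - 1) = -2*(-1 + 3*Z) = 2 - 6*Z)
(-1 - 5)²*f(q(2, -4), -7) + 135 = (-1 - 5)²*(2 - 6*2) + 135 = (-6)²*(2 - 12) + 135 = 36*(-10) + 135 = -360 + 135 = -225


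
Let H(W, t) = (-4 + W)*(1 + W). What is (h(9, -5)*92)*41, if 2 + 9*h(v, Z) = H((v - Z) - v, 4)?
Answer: 15088/9 ≈ 1676.4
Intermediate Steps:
H(W, t) = (1 + W)*(-4 + W)
h(v, Z) = -⅔ + Z/3 + Z²/9 (h(v, Z) = -2/9 + (-4 + ((v - Z) - v)² - 3*((v - Z) - v))/9 = -2/9 + (-4 + (-Z)² - (-3)*Z)/9 = -2/9 + (-4 + Z² + 3*Z)/9 = -2/9 + (-4/9 + Z/3 + Z²/9) = -⅔ + Z/3 + Z²/9)
(h(9, -5)*92)*41 = ((-⅔ + (⅓)*(-5) + (⅑)*(-5)²)*92)*41 = ((-⅔ - 5/3 + (⅑)*25)*92)*41 = ((-⅔ - 5/3 + 25/9)*92)*41 = ((4/9)*92)*41 = (368/9)*41 = 15088/9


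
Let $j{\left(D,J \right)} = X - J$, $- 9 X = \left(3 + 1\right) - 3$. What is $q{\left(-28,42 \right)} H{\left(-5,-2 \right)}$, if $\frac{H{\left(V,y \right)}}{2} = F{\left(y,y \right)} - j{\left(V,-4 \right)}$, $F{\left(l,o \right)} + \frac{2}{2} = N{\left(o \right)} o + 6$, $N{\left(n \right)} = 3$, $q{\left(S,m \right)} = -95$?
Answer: $\frac{8360}{9} \approx 928.89$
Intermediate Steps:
$X = - \frac{1}{9}$ ($X = - \frac{\left(3 + 1\right) - 3}{9} = - \frac{4 - 3}{9} = \left(- \frac{1}{9}\right) 1 = - \frac{1}{9} \approx -0.11111$)
$j{\left(D,J \right)} = - \frac{1}{9} - J$
$F{\left(l,o \right)} = 5 + 3 o$ ($F{\left(l,o \right)} = -1 + \left(3 o + 6\right) = -1 + \left(6 + 3 o\right) = 5 + 3 o$)
$H{\left(V,y \right)} = \frac{20}{9} + 6 y$ ($H{\left(V,y \right)} = 2 \left(\left(5 + 3 y\right) - \left(- \frac{1}{9} - -4\right)\right) = 2 \left(\left(5 + 3 y\right) - \left(- \frac{1}{9} + 4\right)\right) = 2 \left(\left(5 + 3 y\right) - \frac{35}{9}\right) = 2 \left(\frac{10}{9} + 3 y\right) = \frac{20}{9} + 6 y$)
$q{\left(-28,42 \right)} H{\left(-5,-2 \right)} = - 95 \left(\frac{20}{9} + 6 \left(-2\right)\right) = - 95 \left(\frac{20}{9} - 12\right) = \left(-95\right) \left(- \frac{88}{9}\right) = \frac{8360}{9}$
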